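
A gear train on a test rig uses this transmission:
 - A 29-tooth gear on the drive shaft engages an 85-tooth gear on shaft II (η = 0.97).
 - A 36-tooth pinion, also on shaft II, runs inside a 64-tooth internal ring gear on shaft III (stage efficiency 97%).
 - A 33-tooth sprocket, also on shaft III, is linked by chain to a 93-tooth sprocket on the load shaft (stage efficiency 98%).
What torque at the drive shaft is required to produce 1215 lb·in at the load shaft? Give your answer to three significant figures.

89.7 lb·in

Overall ratio R = 2.931 × 1.7778 × 2.8182 = 14.685; overall efficiency η = 0.97 × 0.97 × 0.98 = 0.9221.
Input torque = output torque / (R × η) = 1215 / (14.685 × 0.9221) = 89.73 lb·in.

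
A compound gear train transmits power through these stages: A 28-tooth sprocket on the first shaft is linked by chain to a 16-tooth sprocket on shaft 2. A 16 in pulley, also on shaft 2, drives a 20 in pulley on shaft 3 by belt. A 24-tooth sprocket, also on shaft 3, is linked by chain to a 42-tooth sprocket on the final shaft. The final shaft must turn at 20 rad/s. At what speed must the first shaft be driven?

Overall ratio R = 0.57143 × 1.25 × 1.75 = 1.25.
Required input speed = output speed × R = 20 × 1.25 = 25 rad/s.

25 rad/s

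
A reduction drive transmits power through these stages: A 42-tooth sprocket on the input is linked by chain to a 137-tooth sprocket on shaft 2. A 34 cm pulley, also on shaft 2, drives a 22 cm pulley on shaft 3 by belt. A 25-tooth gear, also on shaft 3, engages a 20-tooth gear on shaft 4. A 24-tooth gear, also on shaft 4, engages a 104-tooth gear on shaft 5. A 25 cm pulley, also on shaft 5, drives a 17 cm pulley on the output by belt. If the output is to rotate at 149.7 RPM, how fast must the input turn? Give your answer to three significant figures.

745 RPM

Overall ratio R = 3.2619 × 0.64706 × 0.8 × 4.3333 × 0.68 = 4.9755.
Required input speed = output speed × R = 149.7 × 4.9755 = 744.83 RPM.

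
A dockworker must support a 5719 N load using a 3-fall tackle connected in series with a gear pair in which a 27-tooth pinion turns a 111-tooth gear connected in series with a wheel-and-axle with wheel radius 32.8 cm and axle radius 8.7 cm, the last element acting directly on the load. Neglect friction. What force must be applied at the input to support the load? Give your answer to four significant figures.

Block-and-tackle MA = number of supporting rope parts = 3.
Gear pair MA = 111/27 = 4.1111.
Wheel-and-axle MA = R/r = 32.8/8.7 = 3.7701.
Combined ideal MA = 3 × 4.1111 × 3.7701 = 46.498.
Effort = load / MA = 5719 / 46.498 = 122.99 N.

123.0 N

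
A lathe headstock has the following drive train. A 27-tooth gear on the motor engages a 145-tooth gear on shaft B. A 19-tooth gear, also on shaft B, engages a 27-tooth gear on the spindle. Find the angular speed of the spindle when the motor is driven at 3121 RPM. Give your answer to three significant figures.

Gear mesh: ratio = 145/27 = 5.3704, so shaft B turns at 3121 / 5.3704 = 581.15 RPM.
Gear mesh: ratio = 27/19 = 1.4211, so the spindle turns at 581.15 / 1.4211 = 408.96 RPM.

409 RPM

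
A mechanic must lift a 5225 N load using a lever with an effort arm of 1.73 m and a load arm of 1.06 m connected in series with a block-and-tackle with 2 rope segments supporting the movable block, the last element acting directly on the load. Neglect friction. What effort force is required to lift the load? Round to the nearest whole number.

1601 N

Lever MA = effort arm / load arm = 1.73/1.06 = 1.6321.
Block-and-tackle MA = number of supporting rope parts = 2.
Combined ideal MA = 1.6321 × 2 = 3.2642.
Effort = load / MA = 5225 / 3.2642 = 1600.7 N.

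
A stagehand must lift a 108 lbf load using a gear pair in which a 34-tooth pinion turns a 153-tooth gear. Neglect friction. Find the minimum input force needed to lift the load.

Gear pair MA = 153/34 = 4.5.
Effort = load / MA = 108 / 4.5 = 24 lbf.

24 lbf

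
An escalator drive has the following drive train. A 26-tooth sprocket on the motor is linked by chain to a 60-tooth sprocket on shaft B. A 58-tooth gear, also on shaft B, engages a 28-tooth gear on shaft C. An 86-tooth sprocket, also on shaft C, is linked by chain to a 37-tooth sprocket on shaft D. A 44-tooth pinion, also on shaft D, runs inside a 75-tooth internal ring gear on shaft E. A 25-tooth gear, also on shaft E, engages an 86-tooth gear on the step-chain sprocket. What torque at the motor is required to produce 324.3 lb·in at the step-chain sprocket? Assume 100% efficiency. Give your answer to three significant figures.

115 lb·in

Overall ratio R = 2.3077 × 0.48276 × 0.43023 × 1.7045 × 3.44 = 2.8105.
Input torque = output torque / R = 324.3 / 2.8105 = 115.39 lb·in.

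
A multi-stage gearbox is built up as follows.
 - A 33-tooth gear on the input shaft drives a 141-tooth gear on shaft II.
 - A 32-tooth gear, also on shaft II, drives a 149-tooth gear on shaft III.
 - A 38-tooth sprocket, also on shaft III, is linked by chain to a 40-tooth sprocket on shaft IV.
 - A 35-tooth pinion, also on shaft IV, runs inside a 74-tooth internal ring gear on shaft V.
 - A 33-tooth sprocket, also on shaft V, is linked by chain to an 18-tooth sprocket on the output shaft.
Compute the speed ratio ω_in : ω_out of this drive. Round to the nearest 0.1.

Each stage contributes driven/driver: gear mesh 141/33 = 4.2727, gear mesh 149/32 = 4.6562, chain 40/38 = 1.0526, internal gear 74/35 = 2.1143, chain 18/33 = 0.54545.
Overall: 4.2727 × 4.6562 × 1.0526 × 2.1143 × 0.54545 = 24.151.

24.2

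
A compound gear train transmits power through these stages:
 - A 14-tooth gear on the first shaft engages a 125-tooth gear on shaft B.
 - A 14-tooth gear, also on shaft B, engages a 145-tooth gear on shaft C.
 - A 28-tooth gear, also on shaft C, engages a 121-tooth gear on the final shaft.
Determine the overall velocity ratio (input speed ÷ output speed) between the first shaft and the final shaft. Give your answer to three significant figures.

400

Each stage contributes driven/driver: gear mesh 125/14 = 8.9286, gear mesh 145/14 = 10.357, gear mesh 121/28 = 4.3214.
Overall: 8.9286 × 10.357 × 4.3214 = 399.62.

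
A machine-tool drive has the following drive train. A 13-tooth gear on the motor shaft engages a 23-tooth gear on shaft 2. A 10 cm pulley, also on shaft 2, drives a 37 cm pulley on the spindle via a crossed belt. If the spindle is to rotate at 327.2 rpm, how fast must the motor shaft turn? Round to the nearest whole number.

2142 rpm

Overall ratio R = 1.7692 × 3.7 = 6.5462.
Required input speed = output speed × R = 327.2 × 6.5462 = 2141.9 rpm.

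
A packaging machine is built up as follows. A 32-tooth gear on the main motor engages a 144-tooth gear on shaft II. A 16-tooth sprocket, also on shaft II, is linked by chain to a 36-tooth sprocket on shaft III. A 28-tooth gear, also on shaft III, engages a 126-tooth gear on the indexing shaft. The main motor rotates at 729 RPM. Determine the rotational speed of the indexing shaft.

16 RPM

the main motor → shaft II (gear mesh, 144/32): 729 ÷ 4.5 = 162 RPM
shaft II → shaft III (chain, 36/16): 162 ÷ 2.25 = 72 RPM
shaft III → the indexing shaft (gear mesh, 126/28): 72 ÷ 4.5 = 16 RPM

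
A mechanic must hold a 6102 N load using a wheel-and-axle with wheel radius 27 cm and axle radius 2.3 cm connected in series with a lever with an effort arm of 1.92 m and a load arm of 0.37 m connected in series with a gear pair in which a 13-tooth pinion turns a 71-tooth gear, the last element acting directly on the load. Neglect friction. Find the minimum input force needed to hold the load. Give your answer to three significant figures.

18.3 N

Wheel-and-axle MA = R/r = 27/2.3 = 11.739.
Lever MA = effort arm / load arm = 1.92/0.37 = 5.1892.
Gear pair MA = 71/13 = 5.4615.
Combined ideal MA = 11.739 × 5.1892 × 5.4615 = 332.7.
Effort = load / MA = 6102 / 332.7 = 18.341 N.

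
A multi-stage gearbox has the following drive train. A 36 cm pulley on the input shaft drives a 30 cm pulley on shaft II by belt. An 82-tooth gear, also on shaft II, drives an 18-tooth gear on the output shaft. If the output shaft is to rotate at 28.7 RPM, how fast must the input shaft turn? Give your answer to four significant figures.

5.250 RPM

Overall ratio R = 0.83333 × 0.21951 = 0.18293.
Required input speed = output speed × R = 28.7 × 0.18293 = 5.25 RPM.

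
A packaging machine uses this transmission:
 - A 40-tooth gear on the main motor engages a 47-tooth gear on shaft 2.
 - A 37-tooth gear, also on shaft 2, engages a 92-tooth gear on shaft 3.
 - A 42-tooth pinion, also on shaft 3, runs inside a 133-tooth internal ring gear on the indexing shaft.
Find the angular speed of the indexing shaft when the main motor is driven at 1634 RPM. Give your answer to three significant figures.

Gear mesh: ratio = 47/40 = 1.175, so shaft 2 turns at 1634 / 1.175 = 1390.6 RPM.
Gear mesh: ratio = 92/37 = 2.4865, so shaft 3 turns at 1390.6 / 2.4865 = 559.28 RPM.
Internal gear: ratio = 133/42 = 3.1667, so the indexing shaft turns at 559.28 / 3.1667 = 176.61 RPM.

177 RPM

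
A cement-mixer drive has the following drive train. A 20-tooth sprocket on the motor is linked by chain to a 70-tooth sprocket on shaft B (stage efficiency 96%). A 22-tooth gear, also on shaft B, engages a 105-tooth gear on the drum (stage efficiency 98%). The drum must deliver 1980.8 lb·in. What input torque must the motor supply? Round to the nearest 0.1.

Overall ratio R = 3.5 × 4.7727 = 16.705; overall efficiency η = 0.96 × 0.98 = 0.9408.
Input torque = output torque / (R × η) = 1980.8 / (16.705 × 0.9408) = 126.04 lb·in.

126.0 lb·in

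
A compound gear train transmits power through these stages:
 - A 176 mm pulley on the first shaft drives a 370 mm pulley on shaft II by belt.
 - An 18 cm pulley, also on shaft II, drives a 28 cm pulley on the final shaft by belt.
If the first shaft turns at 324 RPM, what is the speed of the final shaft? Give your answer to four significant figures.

Belt: ratio = 370/176 = 2.1023, so shaft II turns at 324 / 2.1023 = 154.12 RPM.
Belt: ratio = 28/18 = 1.5556, so the final shaft turns at 154.12 / 1.5556 = 99.076 RPM.

99.08 RPM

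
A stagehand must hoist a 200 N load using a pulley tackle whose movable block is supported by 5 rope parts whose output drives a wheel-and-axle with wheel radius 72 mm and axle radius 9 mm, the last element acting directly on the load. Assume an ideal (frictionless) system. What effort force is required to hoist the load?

5 N

Block-and-tackle MA = number of supporting rope parts = 5.
Wheel-and-axle MA = R/r = 72/9 = 8.
Combined ideal MA = 5 × 8 = 40.
Effort = load / MA = 200 / 40 = 5 N.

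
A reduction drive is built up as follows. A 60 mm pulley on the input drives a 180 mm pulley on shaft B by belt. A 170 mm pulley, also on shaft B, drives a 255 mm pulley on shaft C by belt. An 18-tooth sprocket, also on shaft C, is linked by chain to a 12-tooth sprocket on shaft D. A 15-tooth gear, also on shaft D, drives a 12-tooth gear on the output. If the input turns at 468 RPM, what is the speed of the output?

belt 180/60 = 3 → 468/3 = 156 RPM
belt 255/170 = 1.5 → 156/1.5 = 104 RPM
chain 12/18 = 0.66667 → 104/0.66667 = 156 RPM
gear mesh 12/15 = 0.8 → 156/0.8 = 195 RPM

195 RPM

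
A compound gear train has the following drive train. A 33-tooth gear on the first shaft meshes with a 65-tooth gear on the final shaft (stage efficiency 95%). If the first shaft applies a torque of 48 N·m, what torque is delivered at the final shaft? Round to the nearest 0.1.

89.8 N·m

Gear mesh: ratio = 65/33 = 1.9697; torque at the final shaft = 48 × 1.9697 × 0.95 = 89.818 N·m.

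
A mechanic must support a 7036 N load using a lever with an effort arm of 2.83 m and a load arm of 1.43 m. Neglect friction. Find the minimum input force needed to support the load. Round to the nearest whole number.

Lever MA = effort arm / load arm = 2.83/1.43 = 1.979.
Effort = load / MA = 7036 / 1.979 = 3555.3 N.

3555 N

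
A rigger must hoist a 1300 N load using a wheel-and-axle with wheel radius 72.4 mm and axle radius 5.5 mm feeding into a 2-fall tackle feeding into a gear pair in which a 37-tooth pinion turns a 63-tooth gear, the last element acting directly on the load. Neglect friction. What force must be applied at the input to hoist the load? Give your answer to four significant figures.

Wheel-and-axle MA = R/r = 72.4/5.5 = 13.164.
Block-and-tackle MA = number of supporting rope parts = 2.
Gear pair MA = 63/37 = 1.7027.
Combined ideal MA = 13.164 × 2 × 1.7027 = 44.828.
Effort = load / MA = 1300 / 44.828 = 29 N.

29.00 N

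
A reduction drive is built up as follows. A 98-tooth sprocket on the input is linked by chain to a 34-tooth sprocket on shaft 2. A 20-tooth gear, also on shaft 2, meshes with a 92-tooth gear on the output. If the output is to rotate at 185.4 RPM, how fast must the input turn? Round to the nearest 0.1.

295.9 RPM

Overall ratio R = 0.34694 × 4.6 = 1.5959.
Required input speed = output speed × R = 185.4 × 1.5959 = 295.88 RPM.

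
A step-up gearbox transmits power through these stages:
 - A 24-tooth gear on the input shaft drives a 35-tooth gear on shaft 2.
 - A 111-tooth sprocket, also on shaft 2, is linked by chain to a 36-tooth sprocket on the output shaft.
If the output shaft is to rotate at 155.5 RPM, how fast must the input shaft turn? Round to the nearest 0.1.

Overall ratio R = 1.4583 × 0.32432 = 0.47297.
Required input speed = output speed × R = 155.5 × 0.47297 = 73.547 RPM.

73.5 RPM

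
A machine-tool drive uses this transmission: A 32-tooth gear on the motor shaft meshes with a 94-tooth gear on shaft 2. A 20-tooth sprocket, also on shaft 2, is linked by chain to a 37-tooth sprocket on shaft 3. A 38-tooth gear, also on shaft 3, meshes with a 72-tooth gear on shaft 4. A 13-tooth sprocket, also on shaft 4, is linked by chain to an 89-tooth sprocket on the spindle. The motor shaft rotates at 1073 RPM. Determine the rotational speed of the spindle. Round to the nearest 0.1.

15.2 RPM

gear mesh 94/32 = 2.9375 → 1073/2.9375 = 365.28 RPM
chain 37/20 = 1.85 → 365.28/1.85 = 197.45 RPM
gear mesh 72/38 = 1.8947 → 197.45/1.8947 = 104.21 RPM
chain 89/13 = 6.8462 → 104.21/6.8462 = 15.221 RPM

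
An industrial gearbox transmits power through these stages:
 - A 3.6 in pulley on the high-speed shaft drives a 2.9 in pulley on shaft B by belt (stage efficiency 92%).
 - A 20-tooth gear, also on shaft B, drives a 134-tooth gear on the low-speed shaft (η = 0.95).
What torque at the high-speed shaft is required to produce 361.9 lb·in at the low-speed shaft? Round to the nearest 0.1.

76.7 lb·in

Overall ratio R = 0.80556 × 6.7 = 5.3972; overall efficiency η = 0.92 × 0.95 = 0.8740.
Input torque = output torque / (R × η) = 361.9 / (5.3972 × 0.8740) = 76.72 lb·in.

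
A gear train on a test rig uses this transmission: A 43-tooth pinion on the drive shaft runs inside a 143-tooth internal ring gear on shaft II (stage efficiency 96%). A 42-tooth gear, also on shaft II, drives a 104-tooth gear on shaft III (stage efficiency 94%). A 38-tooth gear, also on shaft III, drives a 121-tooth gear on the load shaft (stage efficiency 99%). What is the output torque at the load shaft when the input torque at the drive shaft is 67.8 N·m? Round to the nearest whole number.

1588 N·m

internal gear 143/43 = 3.3256 → τ = 67.8·3.3256·0.96 = 216.46 N·m
gear mesh 104/42 = 2.4762 → τ = 216.46·2.4762·0.94 = 503.83 N·m
gear mesh 121/38 = 3.1842 → τ = 503.83·3.1842·0.99 = 1588.2 N·m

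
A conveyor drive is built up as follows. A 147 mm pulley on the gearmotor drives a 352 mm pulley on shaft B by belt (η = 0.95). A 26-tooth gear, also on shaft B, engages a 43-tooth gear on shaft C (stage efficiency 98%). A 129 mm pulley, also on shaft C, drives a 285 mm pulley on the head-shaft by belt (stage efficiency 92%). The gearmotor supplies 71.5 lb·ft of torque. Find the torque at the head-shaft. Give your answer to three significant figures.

536 lb·ft

Belt: ratio = 352/147 = 2.3946; torque at shaft B = 71.5 × 2.3946 × 0.95 = 162.65 lb·ft.
Gear mesh: ratio = 43/26 = 1.6538; torque at shaft C = 162.65 × 1.6538 × 0.98 = 263.62 lb·ft.
Belt: ratio = 285/129 = 2.2093; torque at the head-shaft = 263.62 × 2.2093 × 0.92 = 535.82 lb·ft.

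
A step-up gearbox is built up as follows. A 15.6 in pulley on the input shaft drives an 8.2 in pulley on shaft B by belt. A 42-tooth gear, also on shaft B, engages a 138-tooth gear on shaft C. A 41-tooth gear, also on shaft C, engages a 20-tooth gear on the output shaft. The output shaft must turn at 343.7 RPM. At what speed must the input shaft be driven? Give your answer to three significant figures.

290 RPM

Overall ratio R = 0.52564 × 3.2857 × 0.4878 = 0.84249.
Required input speed = output speed × R = 343.7 × 0.84249 = 289.56 RPM.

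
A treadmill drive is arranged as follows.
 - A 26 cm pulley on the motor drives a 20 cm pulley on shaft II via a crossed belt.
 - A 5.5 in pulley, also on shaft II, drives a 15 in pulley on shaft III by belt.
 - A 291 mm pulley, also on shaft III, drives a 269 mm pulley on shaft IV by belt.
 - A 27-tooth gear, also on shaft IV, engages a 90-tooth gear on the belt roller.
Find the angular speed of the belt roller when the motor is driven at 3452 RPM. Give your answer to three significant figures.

534 RPM

the motor → shaft II (belt, 20/26): 3452 ÷ 0.76923 = 4487.6 RPM
shaft II → shaft III (belt, 15/5.5): 4487.6 ÷ 2.7273 = 1645.5 RPM
shaft III → shaft IV (belt, 269/291): 1645.5 ÷ 0.9244 = 1780 RPM
shaft IV → the belt roller (gear mesh, 90/27): 1780 ÷ 3.3333 = 534.01 RPM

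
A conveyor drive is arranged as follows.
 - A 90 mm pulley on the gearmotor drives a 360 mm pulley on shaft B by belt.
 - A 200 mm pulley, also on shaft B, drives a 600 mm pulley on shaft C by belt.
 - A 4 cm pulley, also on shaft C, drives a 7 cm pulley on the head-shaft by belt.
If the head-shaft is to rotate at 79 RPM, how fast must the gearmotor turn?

Overall ratio R = 4 × 3 × 1.75 = 21.
Required input speed = output speed × R = 79 × 21 = 1659 RPM.

1659 RPM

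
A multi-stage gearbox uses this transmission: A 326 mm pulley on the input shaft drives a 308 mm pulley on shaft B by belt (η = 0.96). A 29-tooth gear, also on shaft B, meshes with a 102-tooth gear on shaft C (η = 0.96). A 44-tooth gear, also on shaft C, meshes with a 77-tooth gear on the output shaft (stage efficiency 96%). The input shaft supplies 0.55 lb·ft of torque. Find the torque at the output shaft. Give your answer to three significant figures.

Belt: ratio = 308/326 = 0.94479; torque at shaft B = 0.55 × 0.94479 × 0.96 = 0.49885 lb·ft.
Gear mesh: ratio = 102/29 = 3.5172; torque at shaft C = 0.49885 × 3.5172 × 0.96 = 1.6844 lb·ft.
Gear mesh: ratio = 77/44 = 1.75; torque at the output shaft = 1.6844 × 1.75 × 0.96 = 2.8298 lb·ft.

2.83 lb·ft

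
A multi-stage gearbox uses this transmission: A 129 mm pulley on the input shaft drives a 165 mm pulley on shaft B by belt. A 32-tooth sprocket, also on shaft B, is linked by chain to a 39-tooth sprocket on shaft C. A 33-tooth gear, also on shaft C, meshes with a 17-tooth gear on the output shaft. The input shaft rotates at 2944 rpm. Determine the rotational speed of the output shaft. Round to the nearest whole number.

3666 rpm

Belt: ratio = 165/129 = 1.2791, so shaft B turns at 2944 / 1.2791 = 2301.7 rpm.
Chain: ratio = 39/32 = 1.2188, so shaft C turns at 2301.7 / 1.2188 = 1888.6 rpm.
Gear mesh: ratio = 17/33 = 0.51515, so the output shaft turns at 1888.6 / 0.51515 = 3666 rpm.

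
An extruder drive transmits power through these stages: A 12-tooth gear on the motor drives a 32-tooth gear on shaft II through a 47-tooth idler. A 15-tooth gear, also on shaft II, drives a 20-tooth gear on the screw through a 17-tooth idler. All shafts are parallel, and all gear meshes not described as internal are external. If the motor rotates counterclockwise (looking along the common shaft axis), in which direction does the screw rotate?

counterclockwise

the motor → shaft II: driver → idler → driven is 2 external meshes, 2 reversals → CCW.
shaft II → the screw: driver → idler → driven is 2 external meshes, 2 reversals → CCW.
4 reversals in total — an even number — so the screw turns the same way as the motor.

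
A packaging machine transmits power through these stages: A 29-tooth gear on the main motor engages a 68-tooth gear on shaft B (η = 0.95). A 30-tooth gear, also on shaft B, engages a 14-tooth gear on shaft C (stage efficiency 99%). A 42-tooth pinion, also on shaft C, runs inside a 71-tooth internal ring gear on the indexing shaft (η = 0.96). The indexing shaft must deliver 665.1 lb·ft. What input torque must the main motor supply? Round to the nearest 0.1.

398.2 lb·ft

Overall ratio R = 2.3448 × 0.46667 × 1.6905 = 1.8498; overall efficiency η = 0.95 × 0.99 × 0.96 = 0.9029.
Input torque = output torque / (R × η) = 665.1 / (1.8498 × 0.9029) = 398.23 lb·ft.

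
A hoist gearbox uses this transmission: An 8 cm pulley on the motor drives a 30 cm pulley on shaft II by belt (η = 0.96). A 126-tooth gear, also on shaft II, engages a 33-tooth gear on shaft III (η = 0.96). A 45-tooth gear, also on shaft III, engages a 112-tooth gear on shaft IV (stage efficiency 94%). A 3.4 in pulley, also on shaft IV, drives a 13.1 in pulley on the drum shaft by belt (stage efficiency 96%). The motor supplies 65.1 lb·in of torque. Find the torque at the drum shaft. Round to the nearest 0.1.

Belt: ratio = 30/8 = 3.75; torque at shaft II = 65.1 × 3.75 × 0.96 = 234.36 lb·in.
Gear mesh: ratio = 33/126 = 0.2619; torque at shaft III = 234.36 × 0.2619 × 0.96 = 58.925 lb·in.
Gear mesh: ratio = 112/45 = 2.4889; torque at shaft IV = 58.925 × 2.4889 × 0.94 = 137.86 lb·in.
Belt: ratio = 13.1/3.4 = 3.8529; torque at the drum shaft = 137.86 × 3.8529 × 0.96 = 509.91 lb·in.

509.9 lb·in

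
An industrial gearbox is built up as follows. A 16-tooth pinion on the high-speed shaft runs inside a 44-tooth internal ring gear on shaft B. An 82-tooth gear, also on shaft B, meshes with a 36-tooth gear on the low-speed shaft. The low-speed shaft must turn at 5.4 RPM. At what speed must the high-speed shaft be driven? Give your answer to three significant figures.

Overall ratio R = 2.75 × 0.43902 = 1.2073.
Required input speed = output speed × R = 5.4 × 1.2073 = 6.5195 RPM.

6.52 RPM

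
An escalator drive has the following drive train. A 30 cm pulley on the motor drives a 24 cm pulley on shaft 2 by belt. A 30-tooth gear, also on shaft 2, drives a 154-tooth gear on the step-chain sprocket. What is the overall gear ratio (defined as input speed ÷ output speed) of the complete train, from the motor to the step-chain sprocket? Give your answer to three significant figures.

4.11

Each stage contributes driven/driver: belt 24/30 = 0.8, gear mesh 154/30 = 5.1333.
Overall: 0.8 × 5.1333 = 4.1067.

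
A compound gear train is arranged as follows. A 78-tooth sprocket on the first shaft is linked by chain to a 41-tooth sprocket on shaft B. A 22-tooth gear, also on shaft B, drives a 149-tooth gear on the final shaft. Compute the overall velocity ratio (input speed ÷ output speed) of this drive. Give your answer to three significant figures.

Each stage contributes driven/driver: chain 41/78 = 0.52564, gear mesh 149/22 = 6.7727.
Overall: 0.52564 × 6.7727 = 3.56.

3.56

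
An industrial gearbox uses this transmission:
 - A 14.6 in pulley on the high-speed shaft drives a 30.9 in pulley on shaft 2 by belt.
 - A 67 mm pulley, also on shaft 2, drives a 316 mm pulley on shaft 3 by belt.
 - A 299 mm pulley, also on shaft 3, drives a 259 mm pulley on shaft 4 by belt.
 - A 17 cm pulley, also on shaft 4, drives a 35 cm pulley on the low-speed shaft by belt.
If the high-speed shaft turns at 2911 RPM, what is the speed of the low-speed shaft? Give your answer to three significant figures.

164 RPM

belt 30.9/14.6 = 2.1164 → 2911/2.1164 = 1375.4 RPM
belt 316/67 = 4.7164 → 1375.4/4.7164 = 291.62 RPM
belt 259/299 = 0.86622 → 291.62/0.86622 = 336.66 RPM
belt 35/17 = 2.0588 → 336.66/2.0588 = 163.52 RPM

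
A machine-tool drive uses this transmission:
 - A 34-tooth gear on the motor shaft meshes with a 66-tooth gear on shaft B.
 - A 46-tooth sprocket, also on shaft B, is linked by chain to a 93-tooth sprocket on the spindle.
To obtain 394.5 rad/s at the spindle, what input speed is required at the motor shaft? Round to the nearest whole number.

Overall ratio R = 1.9412 × 2.0217 = 3.9246.
Required input speed = output speed × R = 394.5 × 3.9246 = 1548.2 rad/s.

1548 rad/s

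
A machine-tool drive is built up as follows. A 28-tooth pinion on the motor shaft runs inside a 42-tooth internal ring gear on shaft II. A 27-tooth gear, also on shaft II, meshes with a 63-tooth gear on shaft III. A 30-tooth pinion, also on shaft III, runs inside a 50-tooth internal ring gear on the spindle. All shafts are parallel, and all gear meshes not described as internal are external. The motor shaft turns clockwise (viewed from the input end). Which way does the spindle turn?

the motor shaft → shaft II: internal mesh, same direction → CW.
shaft II → shaft III: external mesh, 1 reversal → CCW.
shaft III → the spindle: internal mesh, same direction → CCW.
1 reversal in total — an odd number — so the spindle turns opposite to the motor shaft.

counterclockwise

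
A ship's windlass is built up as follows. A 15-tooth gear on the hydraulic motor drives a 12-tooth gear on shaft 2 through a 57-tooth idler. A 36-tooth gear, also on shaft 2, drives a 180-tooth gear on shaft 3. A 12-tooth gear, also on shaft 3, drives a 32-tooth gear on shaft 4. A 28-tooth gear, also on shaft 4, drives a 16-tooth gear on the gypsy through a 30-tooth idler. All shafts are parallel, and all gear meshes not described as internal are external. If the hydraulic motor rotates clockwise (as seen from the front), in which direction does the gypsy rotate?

clockwise

the hydraulic motor → shaft 2: driver → idler → driven is 2 external meshes, 2 reversals → CW.
shaft 2 → shaft 3: external mesh, 1 reversal → CCW.
shaft 3 → shaft 4: external mesh, 1 reversal → CW.
shaft 4 → the gypsy: driver → idler → driven is 2 external meshes, 2 reversals → CW.
6 reversals in total — an even number — so the gypsy turns the same way as the hydraulic motor.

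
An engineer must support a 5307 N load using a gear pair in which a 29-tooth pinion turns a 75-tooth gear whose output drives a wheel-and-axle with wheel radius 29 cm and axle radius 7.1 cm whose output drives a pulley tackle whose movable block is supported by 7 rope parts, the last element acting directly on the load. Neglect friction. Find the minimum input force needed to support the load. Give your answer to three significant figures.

Gear pair MA = 75/29 = 2.5862.
Wheel-and-axle MA = R/r = 29/7.1 = 4.0845.
Block-and-tackle MA = number of supporting rope parts = 7.
Combined ideal MA = 2.5862 × 4.0845 × 7 = 73.944.
Effort = load / MA = 5307 / 73.944 = 71.771 N.

71.8 N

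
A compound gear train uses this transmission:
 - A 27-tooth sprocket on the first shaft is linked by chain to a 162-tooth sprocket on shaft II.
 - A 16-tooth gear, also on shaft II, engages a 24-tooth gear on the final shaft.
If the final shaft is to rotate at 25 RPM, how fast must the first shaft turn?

225 RPM

Overall ratio R = 6 × 1.5 = 9.
Required input speed = output speed × R = 25 × 9 = 225 RPM.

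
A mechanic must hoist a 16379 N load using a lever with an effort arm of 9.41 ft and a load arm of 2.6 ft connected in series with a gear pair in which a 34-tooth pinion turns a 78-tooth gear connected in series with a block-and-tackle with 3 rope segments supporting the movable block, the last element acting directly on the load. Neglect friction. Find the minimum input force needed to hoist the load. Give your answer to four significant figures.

Lever MA = effort arm / load arm = 9.41/2.6 = 3.6192.
Gear pair MA = 78/34 = 2.2941.
Block-and-tackle MA = number of supporting rope parts = 3.
Combined ideal MA = 3.6192 × 2.2941 × 3 = 24.909.
Effort = load / MA = 16379 / 24.909 = 657.56 N.

657.6 N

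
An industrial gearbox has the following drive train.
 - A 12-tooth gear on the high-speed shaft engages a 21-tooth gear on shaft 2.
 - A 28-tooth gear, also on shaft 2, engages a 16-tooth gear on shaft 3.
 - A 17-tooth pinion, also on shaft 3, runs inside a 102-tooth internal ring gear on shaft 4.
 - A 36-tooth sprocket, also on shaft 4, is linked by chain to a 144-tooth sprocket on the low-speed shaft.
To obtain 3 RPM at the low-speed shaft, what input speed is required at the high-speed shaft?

72 RPM

Overall ratio R = 1.75 × 0.57143 × 6 × 4 = 24.
Required input speed = output speed × R = 3 × 24 = 72 RPM.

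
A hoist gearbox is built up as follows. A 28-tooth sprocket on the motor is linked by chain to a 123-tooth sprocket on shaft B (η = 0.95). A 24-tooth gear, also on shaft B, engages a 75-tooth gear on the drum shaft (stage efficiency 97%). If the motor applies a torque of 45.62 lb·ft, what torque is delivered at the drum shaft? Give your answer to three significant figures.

577 lb·ft

After the chain (123/28): 45.62 × 4.3929 × 0.95 = 190.38 lb·ft
After the gear mesh (75/24): 190.38 × 3.125 × 0.97 = 577.1 lb·ft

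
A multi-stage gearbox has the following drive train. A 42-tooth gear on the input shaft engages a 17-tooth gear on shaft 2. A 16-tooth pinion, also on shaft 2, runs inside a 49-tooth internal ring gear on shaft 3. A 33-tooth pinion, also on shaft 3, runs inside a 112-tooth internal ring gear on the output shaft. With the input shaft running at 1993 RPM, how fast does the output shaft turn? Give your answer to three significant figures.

Gear mesh: ratio = 17/42 = 0.40476, so shaft 2 turns at 1993 / 0.40476 = 4923.9 RPM.
Internal gear: ratio = 49/16 = 3.0625, so shaft 3 turns at 4923.9 / 3.0625 = 1607.8 RPM.
Internal gear: ratio = 112/33 = 3.3939, so the output shaft turns at 1607.8 / 3.3939 = 473.73 RPM.

474 RPM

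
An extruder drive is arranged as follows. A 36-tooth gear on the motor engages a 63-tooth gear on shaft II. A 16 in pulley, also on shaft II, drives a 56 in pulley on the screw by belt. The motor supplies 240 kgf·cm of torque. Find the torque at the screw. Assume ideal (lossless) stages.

1470 kgf·cm

Gear mesh: ratio = 63/36 = 1.75; torque at shaft II = 240 × 1.75 = 420 kgf·cm.
Belt: ratio = 56/16 = 3.5; torque at the screw = 420 × 3.5 = 1470 kgf·cm.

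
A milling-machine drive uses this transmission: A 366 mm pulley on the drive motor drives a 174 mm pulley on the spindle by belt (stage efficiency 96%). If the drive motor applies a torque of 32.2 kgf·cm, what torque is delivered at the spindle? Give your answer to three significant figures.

14.7 kgf·cm

belt 174/366 = 0.47541 → τ = 32.2·0.47541·0.96 = 14.696 kgf·cm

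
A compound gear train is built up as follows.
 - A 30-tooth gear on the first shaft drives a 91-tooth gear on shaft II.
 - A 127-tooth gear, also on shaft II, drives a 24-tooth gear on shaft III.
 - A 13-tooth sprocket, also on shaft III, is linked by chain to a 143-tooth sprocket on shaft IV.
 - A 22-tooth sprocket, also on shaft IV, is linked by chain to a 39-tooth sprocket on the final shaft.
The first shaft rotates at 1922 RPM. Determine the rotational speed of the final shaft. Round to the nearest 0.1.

gear mesh 91/30 = 3.0333 → 1922/3.0333 = 633.63 RPM
gear mesh 24/127 = 0.18898 → 633.63/0.18898 = 3352.9 RPM
chain 143/13 = 11 → 3352.9/11 = 304.81 RPM
chain 39/22 = 1.7727 → 304.81/1.7727 = 171.95 RPM

171.9 RPM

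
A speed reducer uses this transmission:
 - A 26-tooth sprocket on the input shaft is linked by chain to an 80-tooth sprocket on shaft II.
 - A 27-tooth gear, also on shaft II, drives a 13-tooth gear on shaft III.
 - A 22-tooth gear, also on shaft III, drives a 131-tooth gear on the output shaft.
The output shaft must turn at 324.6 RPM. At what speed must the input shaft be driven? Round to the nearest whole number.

Overall ratio R = 3.0769 × 0.48148 × 5.9545 = 8.8215.
Required input speed = output speed × R = 324.6 × 8.8215 = 2863.5 RPM.

2863 RPM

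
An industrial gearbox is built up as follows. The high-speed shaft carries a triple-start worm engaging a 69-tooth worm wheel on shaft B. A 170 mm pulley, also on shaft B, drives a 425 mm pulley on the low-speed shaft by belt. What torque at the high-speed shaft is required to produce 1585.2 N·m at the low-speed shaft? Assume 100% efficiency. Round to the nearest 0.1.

27.6 N·m

Overall ratio R = 23 × 2.5 = 57.5.
Input torque = output torque / R = 1585.2 / 57.5 = 27.569 N·m.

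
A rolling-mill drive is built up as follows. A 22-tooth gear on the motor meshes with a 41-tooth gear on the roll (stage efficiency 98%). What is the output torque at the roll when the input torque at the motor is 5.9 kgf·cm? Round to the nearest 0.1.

After the gear mesh (41/22): 5.9 × 1.8636 × 0.98 = 10.776 kgf·cm

10.8 kgf·cm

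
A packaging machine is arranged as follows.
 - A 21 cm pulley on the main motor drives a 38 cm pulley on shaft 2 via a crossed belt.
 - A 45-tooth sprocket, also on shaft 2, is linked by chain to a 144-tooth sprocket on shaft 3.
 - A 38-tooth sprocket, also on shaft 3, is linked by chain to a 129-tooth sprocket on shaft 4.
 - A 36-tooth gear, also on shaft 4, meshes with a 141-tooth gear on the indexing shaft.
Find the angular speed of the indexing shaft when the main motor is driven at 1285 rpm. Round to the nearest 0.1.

the main motor → shaft 2 (belt, 38/21): 1285 ÷ 1.8095 = 710.13 rpm
shaft 2 → shaft 3 (chain, 144/45): 710.13 ÷ 3.2 = 221.92 rpm
shaft 3 → shaft 4 (chain, 129/38): 221.92 ÷ 3.3947 = 65.371 rpm
shaft 4 → the indexing shaft (gear mesh, 141/36): 65.371 ÷ 3.9167 = 16.69 rpm

16.7 rpm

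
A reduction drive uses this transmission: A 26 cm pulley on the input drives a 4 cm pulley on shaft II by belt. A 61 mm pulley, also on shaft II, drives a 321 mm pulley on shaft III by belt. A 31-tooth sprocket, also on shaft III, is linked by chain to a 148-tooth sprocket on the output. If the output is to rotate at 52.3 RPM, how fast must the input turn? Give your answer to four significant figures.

202.1 RPM

Overall ratio R = 0.15385 × 5.2623 × 4.7742 = 3.8651.
Required input speed = output speed × R = 52.3 × 3.8651 = 202.15 RPM.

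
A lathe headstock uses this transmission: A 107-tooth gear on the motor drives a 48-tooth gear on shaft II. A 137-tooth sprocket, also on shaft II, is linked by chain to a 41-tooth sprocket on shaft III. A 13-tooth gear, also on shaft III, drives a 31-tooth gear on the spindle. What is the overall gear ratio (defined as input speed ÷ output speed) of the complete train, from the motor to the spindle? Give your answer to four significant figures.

0.3201

Each stage contributes driven/driver: gear mesh 48/107 = 0.4486, chain 41/137 = 0.29927, gear mesh 31/13 = 2.3846.
Overall: 0.4486 × 0.29927 × 2.3846 = 0.32014.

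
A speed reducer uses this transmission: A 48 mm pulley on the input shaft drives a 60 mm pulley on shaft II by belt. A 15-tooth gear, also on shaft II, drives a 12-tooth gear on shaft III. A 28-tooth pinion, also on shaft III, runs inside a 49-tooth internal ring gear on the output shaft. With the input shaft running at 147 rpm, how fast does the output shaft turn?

belt 60/48 = 1.25 → 147/1.25 = 117.6 rpm
gear mesh 12/15 = 0.8 → 117.6/0.8 = 147 rpm
internal gear 49/28 = 1.75 → 147/1.75 = 84 rpm

84 rpm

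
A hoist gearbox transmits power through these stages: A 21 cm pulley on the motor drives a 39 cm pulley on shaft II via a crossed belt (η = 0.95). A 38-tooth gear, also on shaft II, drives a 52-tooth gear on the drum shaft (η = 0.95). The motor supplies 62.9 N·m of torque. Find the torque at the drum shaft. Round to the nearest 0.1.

144.3 N·m

belt 39/21 = 1.8571 → τ = 62.9·1.8571·0.95 = 110.97 N·m
gear mesh 52/38 = 1.3684 → τ = 110.97·1.3684·0.95 = 144.27 N·m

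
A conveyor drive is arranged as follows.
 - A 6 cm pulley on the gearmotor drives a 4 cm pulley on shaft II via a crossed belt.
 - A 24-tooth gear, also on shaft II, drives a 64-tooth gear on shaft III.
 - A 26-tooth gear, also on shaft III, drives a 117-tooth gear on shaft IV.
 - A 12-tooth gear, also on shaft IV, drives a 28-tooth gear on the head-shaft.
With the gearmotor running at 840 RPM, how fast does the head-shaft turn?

45 RPM

Belt: ratio = 4/6 = 0.66667, so shaft II turns at 840 / 0.66667 = 1260 RPM.
Gear mesh: ratio = 64/24 = 2.6667, so shaft III turns at 1260 / 2.6667 = 472.5 RPM.
Gear mesh: ratio = 117/26 = 4.5, so shaft IV turns at 472.5 / 4.5 = 105 RPM.
Gear mesh: ratio = 28/12 = 2.3333, so the head-shaft turns at 105 / 2.3333 = 45 RPM.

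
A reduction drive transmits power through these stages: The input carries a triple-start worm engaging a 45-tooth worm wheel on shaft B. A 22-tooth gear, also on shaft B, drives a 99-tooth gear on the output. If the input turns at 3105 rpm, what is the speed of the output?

46 rpm

worm 45/3 = 15 → 3105/15 = 207 rpm
gear mesh 99/22 = 4.5 → 207/4.5 = 46 rpm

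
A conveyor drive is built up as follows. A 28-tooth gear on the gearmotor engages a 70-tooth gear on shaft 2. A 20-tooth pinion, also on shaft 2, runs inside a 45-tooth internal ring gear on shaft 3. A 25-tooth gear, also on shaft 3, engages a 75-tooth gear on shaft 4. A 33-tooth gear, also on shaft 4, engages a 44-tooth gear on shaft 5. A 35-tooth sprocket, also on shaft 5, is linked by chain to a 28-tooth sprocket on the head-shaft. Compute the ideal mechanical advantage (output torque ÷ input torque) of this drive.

Each stage contributes driven/driver: gear mesh 70/28 = 2.5, internal gear 45/20 = 2.25, gear mesh 75/25 = 3, gear mesh 44/33 = 1.3333, chain 28/35 = 0.8.
Overall: 2.5 × 2.25 × 3 × 1.3333 × 0.8 = 18.

18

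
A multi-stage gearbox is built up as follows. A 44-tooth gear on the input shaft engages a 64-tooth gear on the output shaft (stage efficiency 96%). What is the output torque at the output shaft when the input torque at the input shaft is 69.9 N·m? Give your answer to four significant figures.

97.61 N·m

After the gear mesh (64/44): 69.9 × 1.4545 × 0.96 = 97.606 N·m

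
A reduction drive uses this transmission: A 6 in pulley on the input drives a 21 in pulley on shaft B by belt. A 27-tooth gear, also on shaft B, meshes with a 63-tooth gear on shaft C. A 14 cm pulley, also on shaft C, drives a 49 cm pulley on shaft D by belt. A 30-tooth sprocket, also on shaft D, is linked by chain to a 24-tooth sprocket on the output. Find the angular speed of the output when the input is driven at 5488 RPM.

the input → shaft B (belt, 21/6): 5488 ÷ 3.5 = 1568 RPM
shaft B → shaft C (gear mesh, 63/27): 1568 ÷ 2.3333 = 672 RPM
shaft C → shaft D (belt, 49/14): 672 ÷ 3.5 = 192 RPM
shaft D → the output (chain, 24/30): 192 ÷ 0.8 = 240 RPM

240 RPM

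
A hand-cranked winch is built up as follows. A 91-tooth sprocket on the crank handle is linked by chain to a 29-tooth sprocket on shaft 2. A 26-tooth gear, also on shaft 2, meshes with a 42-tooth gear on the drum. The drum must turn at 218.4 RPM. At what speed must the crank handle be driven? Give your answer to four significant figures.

112.4 RPM

Overall ratio R = 0.31868 × 1.6154 = 0.51479.
Required input speed = output speed × R = 218.4 × 0.51479 = 112.43 RPM.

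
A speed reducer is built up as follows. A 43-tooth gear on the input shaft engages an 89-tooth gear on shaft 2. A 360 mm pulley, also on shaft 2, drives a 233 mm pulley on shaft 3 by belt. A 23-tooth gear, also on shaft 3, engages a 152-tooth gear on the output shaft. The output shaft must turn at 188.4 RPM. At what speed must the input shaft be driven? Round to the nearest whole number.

1668 RPM

Overall ratio R = 2.0698 × 0.64722 × 6.6087 = 8.853.
Required input speed = output speed × R = 188.4 × 8.853 = 1667.9 RPM.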